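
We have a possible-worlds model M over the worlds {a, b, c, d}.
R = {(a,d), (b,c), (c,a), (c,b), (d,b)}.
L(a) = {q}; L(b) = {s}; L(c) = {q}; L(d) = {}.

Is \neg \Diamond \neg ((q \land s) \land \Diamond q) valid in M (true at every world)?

No

Recall that \Diamond ψ holds at a world iff ψ holds at some accessible world.
Let φ = \neg \Diamond \neg ((q \land s) \land \Diamond q). Evaluate φ at each world:
  a (successors {d}): φ is false.
  b (successors {c}): φ is false.
  c (successors {a, b}): φ is false.
  d (successors {b}): φ is false.
Detail at a (counterexample):
  At a: \Diamond \neg ((q \land s) \land \Diamond q) is true, so \neg \Diamond \neg ((q \land s) \land \Diamond q) is false.
    At a: \Diamond \neg ((q \land s) \land \Diamond q) requires \neg ((q \land s) \land \Diamond q) at some successor in {d}.
      \neg ((q \land s) \land \Diamond q) holds at d, so \Diamond \neg ((q \land s) \land \Diamond q) is true at a.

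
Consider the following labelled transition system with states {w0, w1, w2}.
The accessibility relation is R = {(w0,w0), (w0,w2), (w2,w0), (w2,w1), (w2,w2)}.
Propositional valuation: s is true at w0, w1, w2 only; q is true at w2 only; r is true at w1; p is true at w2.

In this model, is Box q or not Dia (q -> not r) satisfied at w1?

Yes

At w1: Box q is true, not Dia (q -> not r) is true, so Box q or not Dia (q -> not r) is true.
  At w1: no accessible worlds, so Box q holds vacuously.
  At w1: Dia (q -> not r) is false, so not Dia (q -> not r) is true.
    At w1: no accessible worlds, so Dia (q -> not r) is false.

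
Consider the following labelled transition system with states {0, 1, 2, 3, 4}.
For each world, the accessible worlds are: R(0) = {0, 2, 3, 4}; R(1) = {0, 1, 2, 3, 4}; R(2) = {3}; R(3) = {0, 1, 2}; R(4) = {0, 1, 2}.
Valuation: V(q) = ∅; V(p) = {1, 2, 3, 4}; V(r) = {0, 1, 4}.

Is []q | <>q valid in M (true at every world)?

No

Let φ = []q | <>q. Evaluate φ at each world:
  0 (successors {0, 2, 3, 4}): φ is false.
  1 (successors {0, 1, 2, 3, 4}): φ is false.
  2 (successors {3}): φ is false.
  3 (successors {0, 1, 2}): φ is false.
  4 (successors {0, 1, 2}): φ is false.
Detail at 0 (counterexample):
  At 0: []q is false, <>q is false, so []q | <>q is false.
    At 0: []q requires q at every successor {0, 2, 3, 4}.
      q fails at 0, so []q is false at 0.
    At 0: <>q requires q at some successor in {0, 2, 3, 4}.
      At 0: q is false.
      At 2: q is false.
      At 3: q is false.
      At 4: q is false.
    So <>q is false at 0.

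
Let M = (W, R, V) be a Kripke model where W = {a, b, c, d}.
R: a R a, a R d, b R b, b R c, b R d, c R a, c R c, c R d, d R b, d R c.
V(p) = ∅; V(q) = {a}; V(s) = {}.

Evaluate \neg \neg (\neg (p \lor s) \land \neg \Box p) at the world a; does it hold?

Yes

At a: \neg (\neg (p \lor s) \land \neg \Box p) is false, so \neg \neg (\neg (p \lor s) \land \neg \Box p) is true.
  At a: \neg (p \lor s) \land \neg \Box p is true, so \neg (\neg (p \lor s) \land \neg \Box p) is false.
    At a: \neg (p \lor s) is true, \neg \Box p is true, so \neg (p \lor s) \land \neg \Box p is true.
      At a: \Box p is false, so \neg \Box p is true.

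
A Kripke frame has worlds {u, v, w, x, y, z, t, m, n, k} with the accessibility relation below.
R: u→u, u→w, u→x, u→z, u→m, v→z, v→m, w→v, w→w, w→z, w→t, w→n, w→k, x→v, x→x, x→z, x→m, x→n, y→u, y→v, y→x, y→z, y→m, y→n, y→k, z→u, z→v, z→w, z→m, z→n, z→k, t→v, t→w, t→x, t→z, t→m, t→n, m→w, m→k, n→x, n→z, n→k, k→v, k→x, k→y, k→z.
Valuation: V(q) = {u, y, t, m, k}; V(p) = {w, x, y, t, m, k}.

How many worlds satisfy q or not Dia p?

Let φ = q or not Dia p. Evaluate φ at each world:
  u (successors {u, w, x, z, m}): φ is true.
  v (successors {z, m}): φ is false.
  w (successors {v, w, z, t, n, k}): φ is false.
  x (successors {v, x, z, m, n}): φ is false.
  y (successors {u, v, x, z, m, n, k}): φ is true.
  z (successors {u, v, w, m, n, k}): φ is false.
  t (successors {v, w, x, z, m, n}): φ is true.
  m (successors {w, k}): φ is true.
  n (successors {x, z, k}): φ is false.
  k (successors {v, x, y, z}): φ is true.
For instance, at k:
  At k: q is true, not Dia p is false, so q or not Dia p is true.
    At k: Dia p is true, so not Dia p is false.
      At k: Dia p requires p at some successor in {v, x, y, z}.
        p holds at x, so Dia p is true at k.
Satisfying worlds: {u, y, t, m, k}

5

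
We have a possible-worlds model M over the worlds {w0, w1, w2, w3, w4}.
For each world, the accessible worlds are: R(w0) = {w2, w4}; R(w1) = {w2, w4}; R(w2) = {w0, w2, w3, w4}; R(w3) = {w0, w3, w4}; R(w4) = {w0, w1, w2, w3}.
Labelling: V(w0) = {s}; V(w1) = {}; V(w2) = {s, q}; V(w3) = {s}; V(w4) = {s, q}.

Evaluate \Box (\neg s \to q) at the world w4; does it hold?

Recall that \Box ψ holds at a world iff ψ holds at every accessible world, and \Diamond ψ holds iff ψ holds at some accessible world.
At w4: \Box (\neg s \to q) requires \neg s \to q at every successor {w0, w1, w2, w3}.
  \neg s \to q fails at w1, so \Box (\neg s \to q) is false at w4.

No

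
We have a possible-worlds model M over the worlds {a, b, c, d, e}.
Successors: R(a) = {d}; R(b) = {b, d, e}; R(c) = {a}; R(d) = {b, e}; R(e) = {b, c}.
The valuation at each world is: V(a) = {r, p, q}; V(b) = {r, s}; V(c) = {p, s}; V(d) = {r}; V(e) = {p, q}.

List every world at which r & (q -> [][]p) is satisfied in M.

b, d

Let φ = r & (q -> [][]p). Evaluate φ at each world:
  a (successors {d}): φ is false.
  b (successors {b, d, e}): φ is true.
  c (successors {a}): φ is false.
  d (successors {b, e}): φ is true.
  e (successors {b, c}): φ is false.
For instance, at b:
  At b: r is true, q -> [][]p is true, so r & (q -> [][]p) is true.
    At b: q is false, [][]p is false, so q -> [][]p is true.
      At b: [][]p requires []p at every successor {b, d, e}.
        []p fails at b, so [][]p is false at b.
Satisfying worlds: {b, d}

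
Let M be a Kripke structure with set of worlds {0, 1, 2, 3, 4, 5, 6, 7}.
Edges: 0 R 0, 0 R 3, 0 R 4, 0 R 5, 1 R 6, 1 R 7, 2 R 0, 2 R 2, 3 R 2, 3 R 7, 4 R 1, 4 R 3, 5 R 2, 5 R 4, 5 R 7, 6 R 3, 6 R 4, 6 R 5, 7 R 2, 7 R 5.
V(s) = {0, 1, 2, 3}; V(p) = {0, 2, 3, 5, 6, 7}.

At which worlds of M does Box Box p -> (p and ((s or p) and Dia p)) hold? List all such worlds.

0, 1, 2, 3, 5, 6, 7

Let φ = Box Box p -> (p and ((s or p) and Dia p)). Evaluate φ at each world:
  0 (successors {0, 3, 4, 5}): φ is true.
  1 (successors {6, 7}): φ is true.
  2 (successors {0, 2}): φ is true.
  3 (successors {2, 7}): φ is true.
  4 (successors {1, 3}): φ is false.
  5 (successors {2, 4, 7}): φ is true.
  6 (successors {3, 4, 5}): φ is true.
  7 (successors {2, 5}): φ is true.
For instance, at 5:
  At 5: Box Box p is false, p and ((s or p) and Dia p) is true, so Box Box p -> (p and ((s or p) and Dia p)) is true.
    At 5: Box Box p requires Box p at every successor {2, 4, 7}.
      Box p fails at 4, so Box Box p is false at 5.
    At 5: p is true, (s or p) and Dia p is true, so p and ((s or p) and Dia p) is true.
      At 5: s or p is true, Dia p is true, so (s or p) and Dia p is true.
Satisfying worlds: {0, 1, 2, 3, 5, 6, 7}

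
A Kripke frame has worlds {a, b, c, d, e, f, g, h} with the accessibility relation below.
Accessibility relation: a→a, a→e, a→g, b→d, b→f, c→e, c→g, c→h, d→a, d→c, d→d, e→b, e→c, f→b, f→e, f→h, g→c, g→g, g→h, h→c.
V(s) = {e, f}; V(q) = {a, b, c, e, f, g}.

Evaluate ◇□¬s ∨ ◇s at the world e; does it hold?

No

Recall that □ψ holds at a world iff ψ holds at every accessible world, and ◇ψ holds iff ψ holds at some accessible world.
At e: ◇□¬s is false, ◇s is false, so ◇□¬s ∨ ◇s is false.
  At e: ◇□¬s requires □¬s at some successor in {b, c}.
    At b: □¬s is false.
    At c: □¬s is false.
  So ◇□¬s is false at e.
  At e: ◇s requires s at some successor in {b, c}.
    At b: s is false.
    At c: s is false.
  So ◇s is false at e.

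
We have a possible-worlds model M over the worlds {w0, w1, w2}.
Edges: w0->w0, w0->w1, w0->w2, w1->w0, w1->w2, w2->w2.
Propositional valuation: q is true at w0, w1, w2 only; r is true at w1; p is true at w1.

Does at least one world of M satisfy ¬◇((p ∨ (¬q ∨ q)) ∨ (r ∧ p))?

Let φ = ¬◇((p ∨ (¬q ∨ q)) ∨ (r ∧ p)). Evaluate φ at each world:
  w0 (successors {w0, w1, w2}): φ is false.
  w1 (successors {w0, w2}): φ is false.
  w2 (successors {w2}): φ is false.
For instance, at w0:
  At w0: ◇((p ∨ (¬q ∨ q)) ∨ (r ∧ p)) is true, so ¬◇((p ∨ (¬q ∨ q)) ∨ (r ∧ p)) is false.
    At w0: ◇((p ∨ (¬q ∨ q)) ∨ (r ∧ p)) requires (p ∨ (¬q ∨ q)) ∨ (r ∧ p) at some successor in {w0, w1, w2}.
      (p ∨ (¬q ∨ q)) ∨ (r ∧ p) holds at w0, so ◇((p ∨ (¬q ∨ q)) ∨ (r ∧ p)) is true at w0.

No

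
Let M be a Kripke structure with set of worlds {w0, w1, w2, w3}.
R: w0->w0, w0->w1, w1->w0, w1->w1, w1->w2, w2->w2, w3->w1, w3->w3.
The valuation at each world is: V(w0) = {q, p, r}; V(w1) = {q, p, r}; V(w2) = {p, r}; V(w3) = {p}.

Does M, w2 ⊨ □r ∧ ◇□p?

Recall that □ψ holds at a world iff ψ holds at every accessible world, and ◇ψ holds iff ψ holds at some accessible world.
At w2: □r is true, ◇□p is true, so □r ∧ ◇□p is true.
  At w2: □r requires r at every successor {w2}.
    At w2: r is true.
  So □r is true at w2.
  At w2: ◇□p requires □p at some successor in {w2}.
    □p holds at w2, so ◇□p is true at w2.
      At w2: □p requires p at every successor {w2}.
        At w2: p is true.
      So □p is true at w2.

Yes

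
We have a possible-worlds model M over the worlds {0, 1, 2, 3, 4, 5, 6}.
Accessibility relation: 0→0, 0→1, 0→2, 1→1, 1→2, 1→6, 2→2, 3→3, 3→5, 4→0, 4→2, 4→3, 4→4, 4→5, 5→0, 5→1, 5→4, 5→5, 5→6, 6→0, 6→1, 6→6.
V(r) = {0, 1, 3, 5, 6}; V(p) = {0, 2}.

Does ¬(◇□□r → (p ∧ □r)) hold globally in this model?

Let φ = ¬(◇□□r → (p ∧ □r)). Evaluate φ at each world:
  0 (successors {0, 1, 2}): φ is false.
  1 (successors {1, 2, 6}): φ is false.
  2 (successors {2}): φ is false.
  3 (successors {3, 5}): φ is false.
  4 (successors {0, 2, 3, 4, 5}): φ is false.
  5 (successors {0, 1, 4, 5, 6}): φ is false.
  6 (successors {0, 1, 6}): φ is false.
Detail at 0 (counterexample):
  At 0: ◇□□r → (p ∧ □r) is true, so ¬(◇□□r → (p ∧ □r)) is false.
    At 0: ◇□□r is false, p ∧ □r is false, so ◇□□r → (p ∧ □r) is true.
      At 0: ◇□□r requires □□r at some successor in {0, 1, 2}.
        At 0: □□r is false.
        At 1: □□r is false.
        At 2: □□r is false.
      So ◇□□r is false at 0.
      At 0: p is true, □r is false, so p ∧ □r is false.

No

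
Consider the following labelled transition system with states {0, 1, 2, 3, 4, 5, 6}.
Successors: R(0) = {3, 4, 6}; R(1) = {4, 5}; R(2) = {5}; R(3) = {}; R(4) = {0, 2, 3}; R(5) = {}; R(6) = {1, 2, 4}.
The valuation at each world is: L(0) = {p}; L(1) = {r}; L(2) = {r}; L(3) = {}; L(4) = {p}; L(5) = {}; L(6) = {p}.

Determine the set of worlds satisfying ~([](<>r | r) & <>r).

0, 1, 2, 3, 4, 5

Let φ = ~([](<>r | r) & <>r). Evaluate φ at each world:
  0 (successors {3, 4, 6}): φ is true.
  1 (successors {4, 5}): φ is true.
  2 (successors {5}): φ is true.
  3 (successors ∅): φ is true.
  4 (successors {0, 2, 3}): φ is true.
  5 (successors ∅): φ is true.
  6 (successors {1, 2, 4}): φ is false.
For instance, at 4:
  At 4: [](<>r | r) & <>r is false, so ~([](<>r | r) & <>r) is true.
    At 4: [](<>r | r) is false, <>r is true, so [](<>r | r) & <>r is false.
      At 4: [](<>r | r) requires <>r | r at every successor {0, 2, 3}.
        <>r | r fails at 0, so [](<>r | r) is false at 4.
      At 4: <>r requires r at some successor in {0, 2, 3}.
        r holds at 2, so <>r is true at 4.
Satisfying worlds: {0, 1, 2, 3, 4, 5}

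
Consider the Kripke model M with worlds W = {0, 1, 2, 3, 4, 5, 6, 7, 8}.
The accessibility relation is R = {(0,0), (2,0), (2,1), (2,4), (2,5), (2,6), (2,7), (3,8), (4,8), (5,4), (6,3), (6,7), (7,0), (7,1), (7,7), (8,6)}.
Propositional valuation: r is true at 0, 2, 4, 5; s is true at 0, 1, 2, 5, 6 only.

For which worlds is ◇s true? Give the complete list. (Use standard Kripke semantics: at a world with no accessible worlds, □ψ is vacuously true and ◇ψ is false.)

Let φ = ◇s. Evaluate φ at each world:
  0 (successors {0}): φ is true.
  1 (successors ∅): φ is false.
  2 (successors {0, 1, 4, 5, 6, 7}): φ is true.
  3 (successors {8}): φ is false.
  4 (successors {8}): φ is false.
  5 (successors {4}): φ is false.
  6 (successors {3, 7}): φ is false.
  7 (successors {0, 1, 7}): φ is true.
  8 (successors {6}): φ is true.
For instance, at 8:
  At 8: ◇s requires s at some successor in {6}.
    s holds at 6, so ◇s is true at 8.
Satisfying worlds: {0, 2, 7, 8}

0, 2, 7, 8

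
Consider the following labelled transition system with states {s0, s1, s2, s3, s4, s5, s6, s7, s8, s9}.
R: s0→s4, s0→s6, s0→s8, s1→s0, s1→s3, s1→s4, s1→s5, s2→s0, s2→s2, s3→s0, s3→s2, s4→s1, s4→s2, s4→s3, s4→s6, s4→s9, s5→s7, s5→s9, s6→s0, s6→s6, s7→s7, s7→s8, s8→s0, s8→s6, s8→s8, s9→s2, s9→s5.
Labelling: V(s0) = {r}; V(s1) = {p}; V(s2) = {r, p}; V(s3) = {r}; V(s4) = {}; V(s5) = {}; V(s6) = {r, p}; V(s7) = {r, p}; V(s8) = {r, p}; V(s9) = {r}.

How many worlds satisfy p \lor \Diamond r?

Let φ = p \lor \Diamond r. Evaluate φ at each world:
  s0 (successors {s4, s6, s8}): φ is true.
  s1 (successors {s0, s3, s4, s5}): φ is true.
  s2 (successors {s0, s2}): φ is true.
  s3 (successors {s0, s2}): φ is true.
  s4 (successors {s1, s2, s3, s6, s9}): φ is true.
  s5 (successors {s7, s9}): φ is true.
  s6 (successors {s0, s6}): φ is true.
  s7 (successors {s7, s8}): φ is true.
  s8 (successors {s0, s6, s8}): φ is true.
  s9 (successors {s2, s5}): φ is true.
For instance, at s1:
  At s1: p is true, \Diamond r is true, so p \lor \Diamond r is true.
    At s1: \Diamond r requires r at some successor in {s0, s3, s4, s5}.
      r holds at s0, so \Diamond r is true at s1.
Satisfying worlds: {s0, s1, s2, s3, s4, s5, s6, s7, s8, s9}

10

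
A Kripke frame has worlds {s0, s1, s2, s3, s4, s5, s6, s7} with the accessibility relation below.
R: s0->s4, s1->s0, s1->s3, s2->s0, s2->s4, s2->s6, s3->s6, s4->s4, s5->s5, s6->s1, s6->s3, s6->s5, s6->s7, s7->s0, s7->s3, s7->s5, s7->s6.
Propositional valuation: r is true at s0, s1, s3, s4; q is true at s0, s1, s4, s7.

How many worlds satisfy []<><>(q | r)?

5

Recall that []ψ holds at a world iff ψ holds at every accessible world, and <>ψ holds iff ψ holds at some accessible world.
Let φ = []<><>(q | r). Evaluate φ at each world:
  s0 (successors {s4}): φ is true.
  s1 (successors {s0, s3}): φ is true.
  s2 (successors {s0, s4, s6}): φ is true.
  s3 (successors {s6}): φ is true.
  s4 (successors {s4}): φ is true.
  s5 (successors {s5}): φ is false.
  s6 (successors {s1, s3, s5, s7}): φ is false.
  s7 (successors {s0, s3, s5, s6}): φ is false.
For instance, at s7:
  At s7: []<><>(q | r) requires <><>(q | r) at every successor {s0, s3, s5, s6}.
    <><>(q | r) fails at s5, so []<><>(q | r) is false at s7.
      At s5: <><>(q | r) requires <>(q | r) at some successor in {s5}.
        At s5: <>(q | r) is false.
      So <><>(q | r) is false at s5.
Satisfying worlds: {s0, s1, s2, s3, s4}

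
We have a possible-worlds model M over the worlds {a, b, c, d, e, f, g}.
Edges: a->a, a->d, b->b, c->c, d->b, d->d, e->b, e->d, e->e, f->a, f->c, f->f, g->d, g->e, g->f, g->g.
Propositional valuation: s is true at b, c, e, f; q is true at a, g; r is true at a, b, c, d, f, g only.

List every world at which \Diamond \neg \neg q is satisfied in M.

Recall that \Diamond ψ holds at a world iff ψ holds at some accessible world.
Let φ = \Diamond \neg \neg q. Evaluate φ at each world:
  a (successors {a, d}): φ is true.
  b (successors {b}): φ is false.
  c (successors {c}): φ is false.
  d (successors {b, d}): φ is false.
  e (successors {b, d, e}): φ is false.
  f (successors {a, c, f}): φ is true.
  g (successors {d, e, f, g}): φ is true.
For instance, at d:
  At d: \Diamond \neg \neg q requires \neg \neg q at some successor in {b, d}.
    At b: \neg \neg q is false.
    At d: \neg \neg q is false.
  So \Diamond \neg \neg q is false at d.
Satisfying worlds: {a, f, g}

a, f, g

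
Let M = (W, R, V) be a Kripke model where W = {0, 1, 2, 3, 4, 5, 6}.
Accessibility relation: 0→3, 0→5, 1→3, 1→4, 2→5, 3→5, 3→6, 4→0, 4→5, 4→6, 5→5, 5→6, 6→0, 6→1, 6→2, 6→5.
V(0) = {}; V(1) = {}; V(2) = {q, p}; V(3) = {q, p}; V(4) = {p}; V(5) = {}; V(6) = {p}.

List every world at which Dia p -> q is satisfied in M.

Recall that Dia ψ holds at a world iff ψ holds at some accessible world.
Let φ = Dia p -> q. Evaluate φ at each world:
  0 (successors {3, 5}): φ is false.
  1 (successors {3, 4}): φ is false.
  2 (successors {5}): φ is true.
  3 (successors {5, 6}): φ is true.
  4 (successors {0, 5, 6}): φ is false.
  5 (successors {5, 6}): φ is false.
  6 (successors {0, 1, 2, 5}): φ is false.
For instance, at 4:
  At 4: Dia p is true, q is false, so Dia p -> q is false.
    At 4: Dia p requires p at some successor in {0, 5, 6}.
      p holds at 6, so Dia p is true at 4.
Satisfying worlds: {2, 3}

2, 3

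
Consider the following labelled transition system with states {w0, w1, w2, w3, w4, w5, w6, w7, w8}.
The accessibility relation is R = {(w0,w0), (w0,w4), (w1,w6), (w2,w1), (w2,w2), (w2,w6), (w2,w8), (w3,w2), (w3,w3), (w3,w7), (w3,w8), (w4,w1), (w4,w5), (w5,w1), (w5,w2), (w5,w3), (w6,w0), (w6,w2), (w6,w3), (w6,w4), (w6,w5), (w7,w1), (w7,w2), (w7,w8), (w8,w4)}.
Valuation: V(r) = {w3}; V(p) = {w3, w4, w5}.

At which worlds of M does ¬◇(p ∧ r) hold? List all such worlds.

w0, w1, w2, w4, w7, w8

Let φ = ¬◇(p ∧ r). Evaluate φ at each world:
  w0 (successors {w0, w4}): φ is true.
  w1 (successors {w6}): φ is true.
  w2 (successors {w1, w2, w6, w8}): φ is true.
  w3 (successors {w2, w3, w7, w8}): φ is false.
  w4 (successors {w1, w5}): φ is true.
  w5 (successors {w1, w2, w3}): φ is false.
  w6 (successors {w0, w2, w3, w4, w5}): φ is false.
  w7 (successors {w1, w2, w8}): φ is true.
  w8 (successors {w4}): φ is true.
For instance, at w3:
  At w3: ◇(p ∧ r) is true, so ¬◇(p ∧ r) is false.
    At w3: ◇(p ∧ r) requires p ∧ r at some successor in {w2, w3, w7, w8}.
      p ∧ r holds at w3, so ◇(p ∧ r) is true at w3.
Satisfying worlds: {w0, w1, w2, w4, w7, w8}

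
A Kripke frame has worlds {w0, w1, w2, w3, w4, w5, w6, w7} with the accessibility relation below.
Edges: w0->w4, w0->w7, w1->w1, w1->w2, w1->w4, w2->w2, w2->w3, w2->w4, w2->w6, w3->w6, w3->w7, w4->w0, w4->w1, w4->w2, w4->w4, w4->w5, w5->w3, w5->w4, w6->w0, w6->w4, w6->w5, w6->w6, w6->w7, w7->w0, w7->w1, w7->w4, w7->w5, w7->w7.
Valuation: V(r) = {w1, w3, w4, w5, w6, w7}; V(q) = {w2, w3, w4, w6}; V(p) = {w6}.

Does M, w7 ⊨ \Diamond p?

No

At w7: \Diamond p requires p at some successor in {w0, w1, w4, w5, w7}.
  At w0: p is false.
  At w1: p is false.
  At w4: p is false.
  At w5: p is false.
  At w7: p is false.
So \Diamond p is false at w7.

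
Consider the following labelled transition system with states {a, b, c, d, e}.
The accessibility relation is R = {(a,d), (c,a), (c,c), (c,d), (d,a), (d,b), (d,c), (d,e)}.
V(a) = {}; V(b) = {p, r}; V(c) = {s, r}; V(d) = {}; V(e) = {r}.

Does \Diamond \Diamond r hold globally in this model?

No

Let φ = \Diamond \Diamond r. Evaluate φ at each world:
  a (successors {d}): φ is true.
  b (successors ∅): φ is false.
  c (successors {a, c, d}): φ is true.
  d (successors {a, b, c, e}): φ is true.
  e (successors ∅): φ is false.
Detail at b (counterexample):
  At b: no accessible worlds, so \Diamond \Diamond r is false.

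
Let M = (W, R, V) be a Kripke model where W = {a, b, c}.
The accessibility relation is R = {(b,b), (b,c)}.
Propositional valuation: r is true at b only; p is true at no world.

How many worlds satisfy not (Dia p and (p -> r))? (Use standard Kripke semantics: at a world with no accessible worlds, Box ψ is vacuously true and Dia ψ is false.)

Let φ = not (Dia p and (p -> r)). Evaluate φ at each world:
  a (successors ∅): φ is true.
  b (successors {b, c}): φ is true.
  c (successors ∅): φ is true.
For instance, at b:
  At b: Dia p and (p -> r) is false, so not (Dia p and (p -> r)) is true.
    At b: Dia p is false, p -> r is true, so Dia p and (p -> r) is false.
      At b: Dia p requires p at some successor in {b, c}.
        At b: p is false.
        At c: p is false.
      So Dia p is false at b.
Satisfying worlds: {a, b, c}

3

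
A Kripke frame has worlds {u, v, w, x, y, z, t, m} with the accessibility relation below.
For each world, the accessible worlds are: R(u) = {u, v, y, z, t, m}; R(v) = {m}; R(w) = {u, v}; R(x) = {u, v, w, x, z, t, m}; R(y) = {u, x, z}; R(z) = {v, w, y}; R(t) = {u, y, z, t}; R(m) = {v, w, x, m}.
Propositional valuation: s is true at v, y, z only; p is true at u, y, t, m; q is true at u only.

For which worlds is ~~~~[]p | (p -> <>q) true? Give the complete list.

Let φ = ~~~~[]p | (p -> <>q). Evaluate φ at each world:
  u (successors {u, v, y, z, t, m}): φ is true.
  v (successors {m}): φ is true.
  w (successors {u, v}): φ is true.
  x (successors {u, v, w, x, z, t, m}): φ is true.
  y (successors {u, x, z}): φ is true.
  z (successors {v, w, y}): φ is true.
  t (successors {u, y, z, t}): φ is true.
  m (successors {v, w, x, m}): φ is false.
For instance, at w:
  At w: ~~~~[]p is false, p -> <>q is true, so ~~~~[]p | (p -> <>q) is true.
    At w: ~~~[]p is true, so ~~~~[]p is false.
      At w: ~~[]p is false, so ~~~[]p is true.
    At w: p is false, <>q is true, so p -> <>q is true.
      At w: <>q requires q at some successor in {u, v}.
        q holds at u, so <>q is true at w.
Satisfying worlds: {u, v, w, x, y, z, t}

u, v, w, x, y, z, t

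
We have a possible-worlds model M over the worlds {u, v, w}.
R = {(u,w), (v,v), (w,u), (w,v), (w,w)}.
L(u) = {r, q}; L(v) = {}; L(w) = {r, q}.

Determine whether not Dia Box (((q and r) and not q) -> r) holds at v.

At v: Dia Box (((q and r) and not q) -> r) is true, so not Dia Box (((q and r) and not q) -> r) is false.
  At v: Dia Box (((q and r) and not q) -> r) requires Box (((q and r) and not q) -> r) at some successor in {v}.
    Box (((q and r) and not q) -> r) holds at v, so Dia Box (((q and r) and not q) -> r) is true at v.
      At v: Box (((q and r) and not q) -> r) requires ((q and r) and not q) -> r at every successor {v}.
        At v: ((q and r) and not q) -> r is true.
      So Box (((q and r) and not q) -> r) is true at v.

No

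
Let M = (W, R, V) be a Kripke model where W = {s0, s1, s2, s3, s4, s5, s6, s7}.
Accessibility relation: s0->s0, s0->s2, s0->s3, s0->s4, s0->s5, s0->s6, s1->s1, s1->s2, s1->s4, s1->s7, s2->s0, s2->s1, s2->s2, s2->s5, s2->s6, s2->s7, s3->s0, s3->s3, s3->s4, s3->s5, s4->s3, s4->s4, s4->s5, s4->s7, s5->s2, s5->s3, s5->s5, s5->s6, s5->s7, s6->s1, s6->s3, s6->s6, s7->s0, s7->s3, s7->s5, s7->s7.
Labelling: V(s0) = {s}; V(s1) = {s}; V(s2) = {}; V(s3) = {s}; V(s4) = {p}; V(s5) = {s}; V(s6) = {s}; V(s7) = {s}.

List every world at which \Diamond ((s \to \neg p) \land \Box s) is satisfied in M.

Let φ = \Diamond ((s \to \neg p) \land \Box s). Evaluate φ at each world:
  s0 (successors {s0, s2, s3, s4, s5, s6}): φ is true.
  s1 (successors {s1, s2, s4, s7}): φ is true.
  s2 (successors {s0, s1, s2, s5, s6, s7}): φ is true.
  s3 (successors {s0, s3, s4, s5}): φ is false.
  s4 (successors {s3, s4, s5, s7}): φ is true.
  s5 (successors {s2, s3, s5, s6, s7}): φ is true.
  s6 (successors {s1, s3, s6}): φ is true.
  s7 (successors {s0, s3, s5, s7}): φ is true.
For instance, at s7:
  At s7: \Diamond ((s \to \neg p) \land \Box s) requires (s \to \neg p) \land \Box s at some successor in {s0, s3, s5, s7}.
    (s \to \neg p) \land \Box s holds at s7, so \Diamond ((s \to \neg p) \land \Box s) is true at s7.
      At s7: s \to \neg p is true, \Box s is true, so (s \to \neg p) \land \Box s is true.
Satisfying worlds: {s0, s1, s2, s4, s5, s6, s7}

s0, s1, s2, s4, s5, s6, s7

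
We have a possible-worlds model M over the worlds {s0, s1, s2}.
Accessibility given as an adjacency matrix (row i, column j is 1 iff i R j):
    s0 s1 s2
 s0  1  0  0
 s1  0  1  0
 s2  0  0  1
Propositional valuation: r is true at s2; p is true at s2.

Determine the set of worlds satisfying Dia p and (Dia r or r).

Let φ = Dia p and (Dia r or r). Evaluate φ at each world:
  s0 (successors {s0}): φ is false.
  s1 (successors {s1}): φ is false.
  s2 (successors {s2}): φ is true.
For instance, at s2:
  At s2: Dia p is true, Dia r or r is true, so Dia p and (Dia r or r) is true.
    At s2: Dia p requires p at some successor in {s2}.
      p holds at s2, so Dia p is true at s2.
    At s2: Dia r is true, r is true, so Dia r or r is true.
      At s2: Dia r requires r at some successor in {s2}.
        r holds at s2, so Dia r is true at s2.
Satisfying worlds: {s2}

s2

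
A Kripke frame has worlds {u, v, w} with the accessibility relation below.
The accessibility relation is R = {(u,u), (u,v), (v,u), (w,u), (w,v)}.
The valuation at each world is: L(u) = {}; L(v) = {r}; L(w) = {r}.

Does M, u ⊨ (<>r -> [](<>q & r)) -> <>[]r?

Yes

At u: <>r -> [](<>q & r) is false, <>[]r is false, so (<>r -> [](<>q & r)) -> <>[]r is true.
  At u: <>r is true, [](<>q & r) is false, so <>r -> [](<>q & r) is false.
    At u: <>r requires r at some successor in {u, v}.
      r holds at v, so <>r is true at u.
    At u: [](<>q & r) requires <>q & r at every successor {u, v}.
      <>q & r fails at u, so [](<>q & r) is false at u.
  At u: <>[]r requires []r at some successor in {u, v}.
    At u: []r is false.
    At v: []r is false.
  So <>[]r is false at u.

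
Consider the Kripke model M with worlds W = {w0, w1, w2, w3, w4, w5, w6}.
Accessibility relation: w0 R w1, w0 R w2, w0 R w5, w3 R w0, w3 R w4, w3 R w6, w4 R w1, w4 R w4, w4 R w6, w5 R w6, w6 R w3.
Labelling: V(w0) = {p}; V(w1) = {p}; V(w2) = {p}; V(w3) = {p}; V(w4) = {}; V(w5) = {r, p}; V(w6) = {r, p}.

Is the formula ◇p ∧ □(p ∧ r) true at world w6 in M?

No

Recall that □ψ holds at a world iff ψ holds at every accessible world, and ◇ψ holds iff ψ holds at some accessible world.
At w6: ◇p is true, □(p ∧ r) is false, so ◇p ∧ □(p ∧ r) is false.
  At w6: ◇p requires p at some successor in {w3}.
    p holds at w3, so ◇p is true at w6.
  At w6: □(p ∧ r) requires p ∧ r at every successor {w3}.
    p ∧ r fails at w3, so □(p ∧ r) is false at w6.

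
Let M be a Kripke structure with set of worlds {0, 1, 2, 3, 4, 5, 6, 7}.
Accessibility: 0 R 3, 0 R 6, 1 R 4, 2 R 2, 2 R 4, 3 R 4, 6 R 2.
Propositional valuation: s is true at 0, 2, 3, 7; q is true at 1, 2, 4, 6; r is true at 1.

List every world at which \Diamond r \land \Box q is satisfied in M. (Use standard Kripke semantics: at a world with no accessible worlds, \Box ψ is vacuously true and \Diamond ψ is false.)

Let φ = \Diamond r \land \Box q. Evaluate φ at each world:
  0 (successors {3, 6}): φ is false.
  1 (successors {4}): φ is false.
  2 (successors {2, 4}): φ is false.
  3 (successors {4}): φ is false.
  4 (successors ∅): φ is false.
  5 (successors ∅): φ is false.
  6 (successors {2}): φ is false.
  7 (successors ∅): φ is false.
For instance, at 1:
  At 1: \Diamond r is false, \Box q is true, so \Diamond r \land \Box q is false.
    At 1: \Diamond r requires r at some successor in {4}.
      At 4: r is false.
    So \Diamond r is false at 1.
    At 1: \Box q requires q at every successor {4}.
      At 4: q is true.
    So \Box q is true at 1.
Satisfying worlds: none.

none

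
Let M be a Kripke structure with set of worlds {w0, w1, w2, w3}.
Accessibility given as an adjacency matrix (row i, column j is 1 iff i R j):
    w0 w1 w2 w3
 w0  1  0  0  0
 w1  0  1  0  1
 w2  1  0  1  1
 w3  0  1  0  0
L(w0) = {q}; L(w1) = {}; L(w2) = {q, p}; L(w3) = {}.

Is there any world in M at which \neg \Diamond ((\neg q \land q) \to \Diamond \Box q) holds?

No

Recall that \Box ψ holds at a world iff ψ holds at every accessible world, and \Diamond ψ holds iff ψ holds at some accessible world.
Let φ = \neg \Diamond ((\neg q \land q) \to \Diamond \Box q). Evaluate φ at each world:
  w0 (successors {w0}): φ is false.
  w1 (successors {w1, w3}): φ is false.
  w2 (successors {w0, w2, w3}): φ is false.
  w3 (successors {w1}): φ is false.
For instance, at w1:
  At w1: \Diamond ((\neg q \land q) \to \Diamond \Box q) is true, so \neg \Diamond ((\neg q \land q) \to \Diamond \Box q) is false.
    At w1: \Diamond ((\neg q \land q) \to \Diamond \Box q) requires (\neg q \land q) \to \Diamond \Box q at some successor in {w1, w3}.
      (\neg q \land q) \to \Diamond \Box q holds at w1, so \Diamond ((\neg q \land q) \to \Diamond \Box q) is true at w1.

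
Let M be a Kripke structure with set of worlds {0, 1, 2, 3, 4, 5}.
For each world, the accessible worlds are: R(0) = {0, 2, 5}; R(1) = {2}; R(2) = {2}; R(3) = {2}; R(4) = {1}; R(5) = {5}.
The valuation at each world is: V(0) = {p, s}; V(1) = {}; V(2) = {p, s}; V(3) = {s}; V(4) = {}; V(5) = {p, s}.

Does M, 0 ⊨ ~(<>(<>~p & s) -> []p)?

No

At 0: <>(<>~p & s) -> []p is true, so ~(<>(<>~p & s) -> []p) is false.
  At 0: <>(<>~p & s) is false, []p is true, so <>(<>~p & s) -> []p is true.
    At 0: <>(<>~p & s) requires <>~p & s at some successor in {0, 2, 5}.
      At 0: <>~p & s is false.
      At 2: <>~p & s is false.
      At 5: <>~p & s is false.
    So <>(<>~p & s) is false at 0.
    At 0: []p requires p at every successor {0, 2, 5}.
      At 0: p is true.
      At 2: p is true.
      At 5: p is true.
    So []p is true at 0.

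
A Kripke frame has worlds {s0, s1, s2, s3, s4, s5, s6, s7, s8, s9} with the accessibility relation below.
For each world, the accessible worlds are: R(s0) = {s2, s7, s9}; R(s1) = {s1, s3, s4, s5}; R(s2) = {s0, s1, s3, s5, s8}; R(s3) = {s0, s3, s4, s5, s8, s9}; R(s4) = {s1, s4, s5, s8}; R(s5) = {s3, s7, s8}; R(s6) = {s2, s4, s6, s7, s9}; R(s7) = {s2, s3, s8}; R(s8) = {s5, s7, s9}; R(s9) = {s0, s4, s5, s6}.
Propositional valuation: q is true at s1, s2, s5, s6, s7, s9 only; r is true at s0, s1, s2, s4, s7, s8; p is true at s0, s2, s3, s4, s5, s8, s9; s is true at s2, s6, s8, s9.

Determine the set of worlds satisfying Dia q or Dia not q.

Let φ = Dia q or Dia not q. Evaluate φ at each world:
  s0 (successors {s2, s7, s9}): φ is true.
  s1 (successors {s1, s3, s4, s5}): φ is true.
  s2 (successors {s0, s1, s3, s5, s8}): φ is true.
  s3 (successors {s0, s3, s4, s5, s8, s9}): φ is true.
  s4 (successors {s1, s4, s5, s8}): φ is true.
  s5 (successors {s3, s7, s8}): φ is true.
  s6 (successors {s2, s4, s6, s7, s9}): φ is true.
  s7 (successors {s2, s3, s8}): φ is true.
  s8 (successors {s5, s7, s9}): φ is true.
  s9 (successors {s0, s4, s5, s6}): φ is true.
For instance, at s3:
  At s3: Dia q is true, Dia not q is true, so Dia q or Dia not q is true.
    At s3: Dia q requires q at some successor in {s0, s3, s4, s5, s8, s9}.
      q holds at s5, so Dia q is true at s3.
    At s3: Dia not q requires not q at some successor in {s0, s3, s4, s5, s8, s9}.
      not q holds at s0, so Dia not q is true at s3.
Satisfying worlds: {s0, s1, s2, s3, s4, s5, s6, s7, s8, s9}

s0, s1, s2, s3, s4, s5, s6, s7, s8, s9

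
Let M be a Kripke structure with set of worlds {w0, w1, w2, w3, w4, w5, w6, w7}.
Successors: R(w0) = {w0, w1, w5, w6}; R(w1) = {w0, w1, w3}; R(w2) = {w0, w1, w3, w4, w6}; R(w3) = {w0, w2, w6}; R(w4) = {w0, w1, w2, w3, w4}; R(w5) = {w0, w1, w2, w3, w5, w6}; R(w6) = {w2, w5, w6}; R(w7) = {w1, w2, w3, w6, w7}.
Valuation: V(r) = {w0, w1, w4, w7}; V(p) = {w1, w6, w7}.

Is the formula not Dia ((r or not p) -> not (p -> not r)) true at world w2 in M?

No

At w2: Dia ((r or not p) -> not (p -> not r)) is true, so not Dia ((r or not p) -> not (p -> not r)) is false.
  At w2: Dia ((r or not p) -> not (p -> not r)) requires (r or not p) -> not (p -> not r) at some successor in {w0, w1, w3, w4, w6}.
    (r or not p) -> not (p -> not r) holds at w1, so Dia ((r or not p) -> not (p -> not r)) is true at w2.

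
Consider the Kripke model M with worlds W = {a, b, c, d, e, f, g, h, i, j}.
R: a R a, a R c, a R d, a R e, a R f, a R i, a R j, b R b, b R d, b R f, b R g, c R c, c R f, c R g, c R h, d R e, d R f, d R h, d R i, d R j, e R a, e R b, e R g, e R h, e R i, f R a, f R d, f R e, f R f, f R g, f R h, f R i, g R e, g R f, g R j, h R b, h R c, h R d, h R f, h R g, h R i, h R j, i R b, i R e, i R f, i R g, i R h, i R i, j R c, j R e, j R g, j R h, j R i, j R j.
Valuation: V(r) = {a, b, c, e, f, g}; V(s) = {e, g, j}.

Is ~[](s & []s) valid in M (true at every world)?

Let φ = ~[](s & []s). Evaluate φ at each world:
  a (successors {a, c, d, e, f, i, j}): φ is true.
  b (successors {b, d, f, g}): φ is true.
  c (successors {c, f, g, h}): φ is true.
  d (successors {e, f, h, i, j}): φ is true.
  e (successors {a, b, g, h, i}): φ is true.
  f (successors {a, d, e, f, g, h, i}): φ is true.
  g (successors {e, f, j}): φ is true.
  h (successors {b, c, d, f, g, i, j}): φ is true.
  i (successors {b, e, f, g, h, i}): φ is true.
  j (successors {c, e, g, h, i, j}): φ is true.
For instance, at d:
  At d: [](s & []s) is false, so ~[](s & []s) is true.
    At d: [](s & []s) requires s & []s at every successor {e, f, h, i, j}.
      s & []s fails at e, so [](s & []s) is false at d.

Yes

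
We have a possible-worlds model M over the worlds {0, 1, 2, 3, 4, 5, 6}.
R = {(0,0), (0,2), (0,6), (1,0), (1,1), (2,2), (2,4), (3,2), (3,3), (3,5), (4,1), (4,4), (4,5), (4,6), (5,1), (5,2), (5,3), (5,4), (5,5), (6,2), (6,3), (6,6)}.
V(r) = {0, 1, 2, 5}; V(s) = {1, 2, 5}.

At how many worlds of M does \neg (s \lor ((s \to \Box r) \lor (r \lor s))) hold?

0

Recall that \Box ψ holds at a world iff ψ holds at every accessible world, and \Diamond ψ holds iff ψ holds at some accessible world.
Let φ = \neg (s \lor ((s \to \Box r) \lor (r \lor s))). Evaluate φ at each world:
  0 (successors {0, 2, 6}): φ is false.
  1 (successors {0, 1}): φ is false.
  2 (successors {2, 4}): φ is false.
  3 (successors {2, 3, 5}): φ is false.
  4 (successors {1, 4, 5, 6}): φ is false.
  5 (successors {1, 2, 3, 4, 5}): φ is false.
  6 (successors {2, 3, 6}): φ is false.
For instance, at 4:
  At 4: s \lor ((s \to \Box r) \lor (r \lor s)) is true, so \neg (s \lor ((s \to \Box r) \lor (r \lor s))) is false.
    At 4: s is false, (s \to \Box r) \lor (r \lor s) is true, so s \lor ((s \to \Box r) \lor (r \lor s)) is true.
      At 4: s \to \Box r is true, r \lor s is false, so (s \to \Box r) \lor (r \lor s) is true.
Satisfying worlds: none.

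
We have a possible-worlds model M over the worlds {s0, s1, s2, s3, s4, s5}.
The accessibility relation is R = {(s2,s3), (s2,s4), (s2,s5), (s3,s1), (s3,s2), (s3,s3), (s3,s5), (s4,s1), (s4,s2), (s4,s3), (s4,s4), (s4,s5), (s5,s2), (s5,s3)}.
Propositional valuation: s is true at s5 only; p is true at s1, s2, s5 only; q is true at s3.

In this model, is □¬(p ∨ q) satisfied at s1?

Recall that □ψ holds at a world iff ψ holds at every accessible world, and ◇ψ holds iff ψ holds at some accessible world.
At s1: no accessible worlds, so □¬(p ∨ q) holds vacuously.

Yes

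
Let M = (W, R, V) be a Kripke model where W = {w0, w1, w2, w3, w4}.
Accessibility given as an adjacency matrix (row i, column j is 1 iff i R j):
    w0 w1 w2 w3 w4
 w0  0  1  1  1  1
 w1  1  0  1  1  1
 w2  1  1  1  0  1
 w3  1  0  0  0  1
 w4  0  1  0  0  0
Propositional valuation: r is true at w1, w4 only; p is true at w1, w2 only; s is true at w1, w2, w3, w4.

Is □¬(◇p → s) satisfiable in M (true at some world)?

No

Let φ = □¬(◇p → s). Evaluate φ at each world:
  w0 (successors {w1, w2, w3, w4}): φ is false.
  w1 (successors {w0, w2, w3, w4}): φ is false.
  w2 (successors {w0, w1, w2, w4}): φ is false.
  w3 (successors {w0, w4}): φ is false.
  w4 (successors {w1}): φ is false.
For instance, at w4:
  At w4: □¬(◇p → s) requires ¬(◇p → s) at every successor {w1}.
    ¬(◇p → s) fails at w1, so □¬(◇p → s) is false at w4.
      At w1: ◇p → s is true, so ¬(◇p → s) is false.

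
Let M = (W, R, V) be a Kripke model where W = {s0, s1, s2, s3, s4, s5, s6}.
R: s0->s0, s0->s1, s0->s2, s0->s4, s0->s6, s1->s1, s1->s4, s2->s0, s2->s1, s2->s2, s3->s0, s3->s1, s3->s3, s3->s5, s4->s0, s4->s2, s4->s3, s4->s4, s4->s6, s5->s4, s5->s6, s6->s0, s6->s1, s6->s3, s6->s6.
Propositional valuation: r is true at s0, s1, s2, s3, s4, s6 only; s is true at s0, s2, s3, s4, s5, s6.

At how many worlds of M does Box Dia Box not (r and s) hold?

0

Recall that Box ψ holds at a world iff ψ holds at every accessible world, and Dia ψ holds iff ψ holds at some accessible world.
Let φ = Box Dia Box not (r and s). Evaluate φ at each world:
  s0 (successors {s0, s1, s2, s4, s6}): φ is false.
  s1 (successors {s1, s4}): φ is false.
  s2 (successors {s0, s1, s2}): φ is false.
  s3 (successors {s0, s1, s3, s5}): φ is false.
  s4 (successors {s0, s2, s3, s4, s6}): φ is false.
  s5 (successors {s4, s6}): φ is false.
  s6 (successors {s0, s1, s3, s6}): φ is false.
For instance, at s6:
  At s6: Box Dia Box not (r and s) requires Dia Box not (r and s) at every successor {s0, s1, s3, s6}.
    Dia Box not (r and s) fails at s0, so Box Dia Box not (r and s) is false at s6.
      At s0: Dia Box not (r and s) requires Box not (r and s) at some successor in {s0, s1, s2, s4, s6}.
        At s0: Box not (r and s) is false.
        At s1: Box not (r and s) is false.
        At s2: Box not (r and s) is false.
        At s4: Box not (r and s) is false.
        At s6: Box not (r and s) is false.
      So Dia Box not (r and s) is false at s0.
Satisfying worlds: none.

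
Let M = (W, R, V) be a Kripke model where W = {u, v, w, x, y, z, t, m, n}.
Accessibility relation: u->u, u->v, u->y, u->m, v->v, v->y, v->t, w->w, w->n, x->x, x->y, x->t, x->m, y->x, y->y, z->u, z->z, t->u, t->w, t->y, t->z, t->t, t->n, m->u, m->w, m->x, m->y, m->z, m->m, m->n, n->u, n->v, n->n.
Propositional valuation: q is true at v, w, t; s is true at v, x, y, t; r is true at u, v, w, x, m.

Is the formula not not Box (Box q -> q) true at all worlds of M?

Yes

Let φ = not not Box (Box q -> q). Evaluate φ at each world:
  u (successors {u, v, y, m}): φ is true.
  v (successors {v, y, t}): φ is true.
  w (successors {w, n}): φ is true.
  x (successors {x, y, t, m}): φ is true.
  y (successors {x, y}): φ is true.
  z (successors {u, z}): φ is true.
  t (successors {u, w, y, z, t, n}): φ is true.
  m (successors {u, w, x, y, z, m, n}): φ is true.
  n (successors {u, v, n}): φ is true.
For instance, at x:
  At x: not Box (Box q -> q) is false, so not not Box (Box q -> q) is true.
    At x: Box (Box q -> q) is true, so not Box (Box q -> q) is false.
      At x: Box (Box q -> q) requires Box q -> q at every successor {x, y, t, m}.
        At x: Box q -> q is true.
        At y: Box q -> q is true.
        At t: Box q -> q is true.
        At m: Box q -> q is true.
      So Box (Box q -> q) is true at x.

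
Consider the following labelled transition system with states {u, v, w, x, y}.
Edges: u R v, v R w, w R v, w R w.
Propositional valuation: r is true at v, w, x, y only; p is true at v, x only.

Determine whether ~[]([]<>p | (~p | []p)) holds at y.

At y: []([]<>p | (~p | []p)) is true, so ~[]([]<>p | (~p | []p)) is false.
  At y: no accessible worlds, so []([]<>p | (~p | []p)) holds vacuously.

No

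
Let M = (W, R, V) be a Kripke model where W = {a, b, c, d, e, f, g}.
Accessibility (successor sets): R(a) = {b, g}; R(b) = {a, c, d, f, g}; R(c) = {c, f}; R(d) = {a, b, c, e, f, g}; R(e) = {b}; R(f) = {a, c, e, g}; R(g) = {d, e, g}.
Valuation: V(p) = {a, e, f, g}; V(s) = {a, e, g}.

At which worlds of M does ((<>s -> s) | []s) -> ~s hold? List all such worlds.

b, c, d, f

Let φ = ((<>s -> s) | []s) -> ~s. Evaluate φ at each world:
  a (successors {b, g}): φ is false.
  b (successors {a, c, d, f, g}): φ is true.
  c (successors {c, f}): φ is true.
  d (successors {a, b, c, e, f, g}): φ is true.
  e (successors {b}): φ is false.
  f (successors {a, c, e, g}): φ is true.
  g (successors {d, e, g}): φ is false.
For instance, at e:
  At e: (<>s -> s) | []s is true, ~s is false, so ((<>s -> s) | []s) -> ~s is false.
    At e: <>s -> s is true, []s is false, so (<>s -> s) | []s is true.
      At e: <>s is false, s is true, so <>s -> s is true.
      At e: []s requires s at every successor {b}.
        s fails at b, so []s is false at e.
Satisfying worlds: {b, c, d, f}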